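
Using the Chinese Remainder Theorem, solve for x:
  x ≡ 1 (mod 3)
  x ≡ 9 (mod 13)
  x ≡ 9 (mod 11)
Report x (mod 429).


Moduli 3, 13, 11 are pairwise coprime; by CRT there is a unique solution modulo M = 3 · 13 · 11 = 429.
Solve pairwise, accumulating the modulus:
  Start with x ≡ 1 (mod 3).
  Combine with x ≡ 9 (mod 13): since gcd(3, 13) = 1, we get a unique residue mod 39.
    Write x = 1 + 3·t and substitute into x ≡ 9 (mod 13): 3·t ≡ 9 − 1 = 8 (mod 13).
    The inverse of 3 mod 13 is 9 (since 3·9 = 27 = 2·13 + 1), so t ≡ 9·8 = 72 ≡ 7 (mod 13).
    Then x = 1 + 3·7 = 22, valid modulo lcm(3, 13) = 39: x ≡ 22 (mod 39).
  Combine with x ≡ 9 (mod 11): since gcd(39, 11) = 1, we get a unique residue mod 429.
    Write x = 22 + 39·t and substitute into x ≡ 9 (mod 11): 39·t ≡ 9 − 22 = -13 (mod 11).
    Reduce coefficients mod 11: 6·t ≡ 9 (mod 11).
    The inverse of 6 mod 11 is 2 (since 6·2 = 12 = 1·11 + 1), so t ≡ 2·9 = 18 ≡ 7 (mod 11).
    Then x = 22 + 39·7 = 295, valid modulo lcm(39, 11) = 429: x ≡ 295 (mod 429).
Verify: 295 mod 3 = 1 ✓, 295 mod 13 = 9 ✓, 295 mod 11 = 9 ✓.

x ≡ 295 (mod 429).


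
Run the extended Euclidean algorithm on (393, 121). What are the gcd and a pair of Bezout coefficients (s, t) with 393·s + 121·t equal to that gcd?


Euclidean algorithm on (393, 121) — divide until remainder is 0:
  393 = 3 · 121 + 30
  121 = 4 · 30 + 1
  30 = 30 · 1 + 0
gcd(393, 121) = 1.
Track Bezout coefficients alongside the remainders: start with r₀ = 393 = a·1 + b·0 (s = 1, t = 0) and r₁ = 121 = a·0 + b·1 (s = 0, t = 1); each new remainder r_{k+1} = r_{k-1} − q_k·r_k inherits s_{k+1} = s_{k-1} − q_k·s_k, t_{k+1} = t_{k-1} − q_k·t_k, so r_k = a·s_k + b·t_k at every step:
  q = 3: r = 30, s = 1 − 3·0 = 1, t = 0 − 3·1 = -3  (check: 393·1 + 121·(-3) = 30)
  q = 4: r = 1, s = 0 − 4·1 = -4, t = 1 − 4·(-3) = 13  (check: 393·(-4) + 121·13 = 1)
The row with r = 1 (the gcd) gives the Bezout coefficients s = -4, t = 13.
Result: 393 · (-4) + 121 · (13) = 1.

gcd(393, 121) = 1; s = -4, t = 13 (check: 393·(-4) + 121·13 = 1).


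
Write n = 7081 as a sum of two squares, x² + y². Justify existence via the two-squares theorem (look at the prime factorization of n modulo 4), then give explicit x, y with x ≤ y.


Step 1: Factor n = 7081 = 73 · 97.
Step 2: Check the mod-4 condition on each prime factor: 73 ≡ 1 (mod 4), exponent 1; 97 ≡ 1 (mod 4), exponent 1.
All primes ≡ 3 (mod 4) appear to even exponent (or don't appear), so by the two-squares theorem n IS expressible as a sum of two squares.
Step 3: Build a representation. Here n = 73 · 97 is a product of primes ≡ 1 (mod 4). Each prime p ≡ 1 (mod 4) is itself a sum of two squares; find a² by testing p − a² for a perfect square:
  73: 73 − 1² = 72, 73 − 2² = 69, 73 − 3² = 64 = 8² ⇒ 73 = 3² + 8².
  97: 97 − 1² = 96, 97 − 2² = 93, 97 − 3² = 88, 97 − 4² = 81 = 9² ⇒ 97 = 4² + 9².
  Combine using the Brahmagupta–Fibonacci identity (a² + b²)(c² + d²) = (ac − bd)² + (ad + bc)² = (ac + bd)² + (ad − bc)²:
  73 · 97 = 7081: from (3² + 8²)(4² + 9²), take (3·4 − 8·9, 3·9 + 8·4) = (12 − 72, 27 + 32) = (-60, 59); dropping signs (only squares matter) gives (60, 59); check 60² + 59² = 3600 + 3481 = 7081 ✓.
Step 4: Order so x ≤ y and verify: 59² + 60² = 3481 + 3600 = 7081 = n. ✓

n = 7081 = 59² + 60² (one valid representation with x ≤ y).


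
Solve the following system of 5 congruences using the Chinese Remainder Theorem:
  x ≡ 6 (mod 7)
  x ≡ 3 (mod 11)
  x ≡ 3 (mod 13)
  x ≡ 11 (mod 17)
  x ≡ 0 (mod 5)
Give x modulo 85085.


Product of moduli M = 7 · 11 · 13 · 17 · 5 = 85085.
Merge one congruence at a time:
  Start: x ≡ 6 (mod 7).
  Combine with x ≡ 3 (mod 11); new modulus lcm = 77.
    Write x = 6 + 7·t and substitute into x ≡ 3 (mod 11): 7·t ≡ 3 − 6 = -3 (mod 11).
    Reduce coefficients mod 11: 7·t ≡ 8 (mod 11).
    The inverse of 7 mod 11 is 8 (since 7·8 = 56 = 5·11 + 1), so t ≡ 8·8 = 64 ≡ 9 (mod 11).
    Then x = 6 + 7·9 = 69, valid modulo lcm(7, 11) = 77: x ≡ 69 (mod 77).
  Combine with x ≡ 3 (mod 13); new modulus lcm = 1001.
    Write x = 69 + 77·t and substitute into x ≡ 3 (mod 13): 77·t ≡ 3 − 69 = -66 (mod 13).
    Reduce coefficients mod 13: 12·t ≡ 12 (mod 13).
    The inverse of 12 mod 13 is 12 (since 12·12 = 144 = 11·13 + 1), so t ≡ 12·12 = 144 ≡ 1 (mod 13).
    Then x = 69 + 77·1 = 146, valid modulo lcm(77, 13) = 1001: x ≡ 146 (mod 1001).
  Combine with x ≡ 11 (mod 17); new modulus lcm = 17017.
    Write x = 146 + 1001·t and substitute into x ≡ 11 (mod 17): 1001·t ≡ 11 − 146 = -135 (mod 17).
    Reduce coefficients mod 17: 15·t ≡ 1 (mod 17).
    The inverse of 15 mod 17 is 8 (since 15·8 = 120 = 7·17 + 1), so t ≡ 8·1 = 8 ≡ 8 (mod 17).
    Then x = 146 + 1001·8 = 8154, valid modulo lcm(1001, 17) = 17017: x ≡ 8154 (mod 17017).
  Combine with x ≡ 0 (mod 5); new modulus lcm = 85085.
    Write x = 8154 + 17017·t and substitute into x ≡ 0 (mod 5): 17017·t ≡ 0 − 8154 = -8154 (mod 5).
    Reduce coefficients mod 5: 2·t ≡ 1 (mod 5).
    The inverse of 2 mod 5 is 3 (since 2·3 = 6 = 1·5 + 1), so t ≡ 3·1 = 3 ≡ 3 (mod 5).
    Then x = 8154 + 17017·3 = 59205, valid modulo lcm(17017, 5) = 85085: x ≡ 59205 (mod 85085).
Verify against each original: 59205 mod 7 = 6, 59205 mod 11 = 3, 59205 mod 13 = 3, 59205 mod 17 = 11, 59205 mod 5 = 0.

x ≡ 59205 (mod 85085).


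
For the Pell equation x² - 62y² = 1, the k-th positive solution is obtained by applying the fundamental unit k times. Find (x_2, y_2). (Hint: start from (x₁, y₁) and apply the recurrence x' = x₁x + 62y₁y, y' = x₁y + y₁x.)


Step 1: Find the fundamental solution (x₁, y₁) of x² - 62y² = 1.
  Expand √62 as a continued fraction. a₀ = ⌊√62⌋ = 7; iterate m_{k+1} = d_k·a_k − m_k, d_{k+1} = (62 − m_{k+1}²)/d_k, a_{k+1} = ⌊(a₀ + m_{k+1})/d_{k+1}⌋ (starting m₀ = 0, d₀ = 1), with convergents p_k = a_k·p_{k-1} + p_{k-2}, q_k = a_k·q_{k-1} + q_{k-2} (p₋₁ = 1, q₋₁ = 0):
  k = 0: a₀ = 7; p₀/q₀ = 7/1; p₀² − 62·q₀² = 49 − 62 = -13.
  k = 1: m = 7, d = 13, a = ⌊(7 + 7)/13⌋ = 1; p/q = (1·7 + 1)/(1·1 + 0) = 8/1; p² − 62·q² = 64 − 62 = 2.
  k = 2: m = 6, d = 2, a = ⌊(7 + 6)/2⌋ = 6; p/q = (6·8 + 7)/(6·1 + 1) = 55/7; p² − 62·q² = 3025 − 3038 = -13.
  k = 3: m = 6, d = 13, a = ⌊(7 + 6)/13⌋ = 1; p/q = (1·55 + 8)/(1·7 + 1) = 63/8; p² − 62·q² = 3969 − 3968 = 1.
  The first convergent with p² − 62·q² = 1 gives the fundamental solution (x₁, y₁) = (63, 8).
Step 2: Apply the recurrence (x_{n+1}, y_{n+1}) = (x₁x_n + 62y₁y_n, x₁y_n + y₁x_n) repeatedly.
  From (x_1, y_1) = (63, 8): x_2 = 63·63 + 62·8·8 = 7937; y_2 = 63·8 + 8·63 = 1008.
Step 3: Verify x_2² - 62·y_2² = 62995969 - 62995968 = 1 (should be 1). ✓

(x_1, y_1) = (63, 8); (x_2, y_2) = (7937, 1008).


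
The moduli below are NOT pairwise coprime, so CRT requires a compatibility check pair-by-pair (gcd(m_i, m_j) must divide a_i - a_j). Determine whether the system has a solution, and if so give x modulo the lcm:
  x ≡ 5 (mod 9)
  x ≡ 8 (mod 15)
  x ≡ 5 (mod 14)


Moduli 9, 15, 14 are not pairwise coprime, so CRT works modulo lcm(m_i) when all pairwise compatibility conditions hold.
Pairwise compatibility: gcd(m_i, m_j) must divide a_i - a_j for every pair.
Merge one congruence at a time:
  Start: x ≡ 5 (mod 9).
  Combine with x ≡ 8 (mod 15): gcd(9, 15) = 3; 8 - 5 = 3, which IS divisible by 3, so compatible.
    Write x = 5 + 9·t and substitute into x ≡ 8 (mod 15): 9·t ≡ 8 − 5 = 3 (mod 15).
    Divide the congruence (and modulus) by g = 3: 3·t ≡ 1 (mod 5).
    The inverse of 3 mod 5 is 2 (since 3·2 = 6 = 1·5 + 1), so t ≡ 2·1 = 2 ≡ 2 (mod 5).
    Then x = 5 + 9·2 = 23, valid modulo lcm(9, 15) = 45: x ≡ 23 (mod 45).
  Combine with x ≡ 5 (mod 14): gcd(45, 14) = 1; 5 - 23 = -18, which IS divisible by 1, so compatible.
    Write x = 23 + 45·t and substitute into x ≡ 5 (mod 14): 45·t ≡ 5 − 23 = -18 (mod 14).
    Reduce coefficients mod 14: 3·t ≡ 10 (mod 14).
    The inverse of 3 mod 14 is 5 (since 3·5 = 15 = 1·14 + 1), so t ≡ 5·10 = 50 ≡ 8 (mod 14).
    Then x = 23 + 45·8 = 383, valid modulo lcm(45, 14) = 630: x ≡ 383 (mod 630).
Verify: 383 mod 9 = 5, 383 mod 15 = 8, 383 mod 14 = 5.

x ≡ 383 (mod 630).


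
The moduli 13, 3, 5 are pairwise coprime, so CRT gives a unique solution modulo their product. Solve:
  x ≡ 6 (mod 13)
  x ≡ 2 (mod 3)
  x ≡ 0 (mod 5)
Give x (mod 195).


Moduli 13, 3, 5 are pairwise coprime; by CRT there is a unique solution modulo M = 13 · 3 · 5 = 195.
Solve pairwise, accumulating the modulus:
  Start with x ≡ 6 (mod 13).
  Combine with x ≡ 2 (mod 3): since gcd(13, 3) = 1, we get a unique residue mod 39.
    Write x = 6 + 13·t and substitute into x ≡ 2 (mod 3): 13·t ≡ 2 − 6 = -4 (mod 3).
    Reduce coefficients mod 3: 1·t ≡ 2 (mod 3).
    So t ≡ 2 (mod 3).
    Then x = 6 + 13·2 = 32, valid modulo lcm(13, 3) = 39: x ≡ 32 (mod 39).
  Combine with x ≡ 0 (mod 5): since gcd(39, 5) = 1, we get a unique residue mod 195.
    Write x = 32 + 39·t and substitute into x ≡ 0 (mod 5): 39·t ≡ 0 − 32 = -32 (mod 5).
    Reduce coefficients mod 5: 4·t ≡ 3 (mod 5).
    The inverse of 4 mod 5 is 4 (since 4·4 = 16 = 3·5 + 1), so t ≡ 4·3 = 12 ≡ 2 (mod 5).
    Then x = 32 + 39·2 = 110, valid modulo lcm(39, 5) = 195: x ≡ 110 (mod 195).
Verify: 110 mod 13 = 6 ✓, 110 mod 3 = 2 ✓, 110 mod 5 = 0 ✓.

x ≡ 110 (mod 195).


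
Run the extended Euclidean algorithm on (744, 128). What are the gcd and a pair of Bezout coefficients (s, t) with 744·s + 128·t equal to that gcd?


Euclidean algorithm on (744, 128) — divide until remainder is 0:
  744 = 5 · 128 + 104
  128 = 1 · 104 + 24
  104 = 4 · 24 + 8
  24 = 3 · 8 + 0
gcd(744, 128) = 8.
Track Bezout coefficients alongside the remainders: start with r₀ = 744 = a·1 + b·0 (s = 1, t = 0) and r₁ = 128 = a·0 + b·1 (s = 0, t = 1); each new remainder r_{k+1} = r_{k-1} − q_k·r_k inherits s_{k+1} = s_{k-1} − q_k·s_k, t_{k+1} = t_{k-1} − q_k·t_k, so r_k = a·s_k + b·t_k at every step:
  q = 5: r = 104, s = 1 − 5·0 = 1, t = 0 − 5·1 = -5  (check: 744·1 + 128·(-5) = 104)
  q = 1: r = 24, s = 0 − 1·1 = -1, t = 1 − 1·(-5) = 6  (check: 744·(-1) + 128·6 = 24)
  q = 4: r = 8, s = 1 − 4·(-1) = 5, t = -5 − 4·6 = -29  (check: 744·5 + 128·(-29) = 8)
The row with r = 8 (the gcd) gives the Bezout coefficients s = 5, t = -29.
Result: 744 · (5) + 128 · (-29) = 8.

gcd(744, 128) = 8; s = 5, t = -29 (check: 744·5 + 128·(-29) = 8).


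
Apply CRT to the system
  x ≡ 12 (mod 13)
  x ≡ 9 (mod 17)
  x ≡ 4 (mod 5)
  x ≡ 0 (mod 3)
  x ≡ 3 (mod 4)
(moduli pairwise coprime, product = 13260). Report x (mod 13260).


Product of moduli M = 13 · 17 · 5 · 3 · 4 = 13260.
Merge one congruence at a time:
  Start: x ≡ 12 (mod 13).
  Combine with x ≡ 9 (mod 17); new modulus lcm = 221.
    Write x = 12 + 13·t and substitute into x ≡ 9 (mod 17): 13·t ≡ 9 − 12 = -3 (mod 17).
    Reduce coefficients mod 17: 13·t ≡ 14 (mod 17).
    The inverse of 13 mod 17 is 4 (since 13·4 = 52 = 3·17 + 1), so t ≡ 4·14 = 56 ≡ 5 (mod 17).
    Then x = 12 + 13·5 = 77, valid modulo lcm(13, 17) = 221: x ≡ 77 (mod 221).
  Combine with x ≡ 4 (mod 5); new modulus lcm = 1105.
    Write x = 77 + 221·t and substitute into x ≡ 4 (mod 5): 221·t ≡ 4 − 77 = -73 (mod 5).
    Reduce coefficients mod 5: 1·t ≡ 2 (mod 5).
    So t ≡ 2 (mod 5).
    Then x = 77 + 221·2 = 519, valid modulo lcm(221, 5) = 1105: x ≡ 519 (mod 1105).
  Combine with x ≡ 0 (mod 3); new modulus lcm = 3315.
    Write x = 519 + 1105·t and substitute into x ≡ 0 (mod 3): 1105·t ≡ 0 − 519 = -519 (mod 3).
    Reduce coefficients mod 3: 1·t ≡ 0 (mod 3).
    So t ≡ 0 (mod 3).
    Then x = 519 + 1105·0 = 519, valid modulo lcm(1105, 3) = 3315: x ≡ 519 (mod 3315).
  Combine with x ≡ 3 (mod 4); new modulus lcm = 13260.
    Write x = 519 + 3315·t and substitute into x ≡ 3 (mod 4): 3315·t ≡ 3 − 519 = -516 (mod 4).
    Reduce coefficients mod 4: 3·t ≡ 0 (mod 4).
    The inverse of 3 mod 4 is 3 (since 3·3 = 9 = 2·4 + 1), so t ≡ 3·0 = 0 ≡ 0 (mod 4).
    Then x = 519 + 3315·0 = 519, valid modulo lcm(3315, 4) = 13260: x ≡ 519 (mod 13260).
Verify against each original: 519 mod 13 = 12, 519 mod 17 = 9, 519 mod 5 = 4, 519 mod 3 = 0, 519 mod 4 = 3.

x ≡ 519 (mod 13260).


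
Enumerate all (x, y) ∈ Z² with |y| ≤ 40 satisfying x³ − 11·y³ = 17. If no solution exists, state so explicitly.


The equation is x³ - 11y³ = 17. For fixed y, x³ = 11·y³ + 17, so a solution requires the RHS to be a perfect cube.
Strategy: iterate y from -40 to 40, compute RHS = 11·y³ + 17, and check whether it is a (positive or negative) perfect cube.
Check small values of y:
  y = 0: RHS = 17 is not a perfect cube.
  y = 1: RHS = 28 is not a perfect cube.
  y = -1: RHS = 6 is not a perfect cube.
  y = 2: RHS = 105 is not a perfect cube.
  y = -2: RHS = -71 is not a perfect cube.
  y = 3: RHS = 314 is not a perfect cube.
  y = -3: RHS = -280 is not a perfect cube.
Continuing the search up to |y| = 40 finds no solutions either.
No (x, y) in the scanned range satisfies the equation.

No integer solutions with |y| ≤ 40.


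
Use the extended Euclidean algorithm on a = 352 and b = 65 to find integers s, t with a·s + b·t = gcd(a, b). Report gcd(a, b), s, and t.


Euclidean algorithm on (352, 65) — divide until remainder is 0:
  352 = 5 · 65 + 27
  65 = 2 · 27 + 11
  27 = 2 · 11 + 5
  11 = 2 · 5 + 1
  5 = 5 · 1 + 0
gcd(352, 65) = 1.
Track Bezout coefficients alongside the remainders: start with r₀ = 352 = a·1 + b·0 (s = 1, t = 0) and r₁ = 65 = a·0 + b·1 (s = 0, t = 1); each new remainder r_{k+1} = r_{k-1} − q_k·r_k inherits s_{k+1} = s_{k-1} − q_k·s_k, t_{k+1} = t_{k-1} − q_k·t_k, so r_k = a·s_k + b·t_k at every step:
  q = 5: r = 27, s = 1 − 5·0 = 1, t = 0 − 5·1 = -5  (check: 352·1 + 65·(-5) = 27)
  q = 2: r = 11, s = 0 − 2·1 = -2, t = 1 − 2·(-5) = 11  (check: 352·(-2) + 65·11 = 11)
  q = 2: r = 5, s = 1 − 2·(-2) = 5, t = -5 − 2·11 = -27  (check: 352·5 + 65·(-27) = 5)
  q = 2: r = 1, s = -2 − 2·5 = -12, t = 11 − 2·(-27) = 65  (check: 352·(-12) + 65·65 = 1)
The row with r = 1 (the gcd) gives the Bezout coefficients s = -12, t = 65.
Result: 352 · (-12) + 65 · (65) = 1.

gcd(352, 65) = 1; s = -12, t = 65 (check: 352·(-12) + 65·65 = 1).


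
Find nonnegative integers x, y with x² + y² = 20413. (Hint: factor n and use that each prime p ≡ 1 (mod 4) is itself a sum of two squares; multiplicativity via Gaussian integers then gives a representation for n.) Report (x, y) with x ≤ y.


Step 1: Factor n = 20413 = 137 · 149.
Step 2: Check the mod-4 condition on each prime factor: 137 ≡ 1 (mod 4), exponent 1; 149 ≡ 1 (mod 4), exponent 1.
All primes ≡ 3 (mod 4) appear to even exponent (or don't appear), so by the two-squares theorem n IS expressible as a sum of two squares.
Step 3: Build a representation. Here n = 137 · 149 is a product of primes ≡ 1 (mod 4). Each prime p ≡ 1 (mod 4) is itself a sum of two squares; find a² by testing p − a² for a perfect square:
  137: 137 − 1² = 136, 137 − 2² = 133, 137 − 3² = 128, 137 − 4² = 121 = 11² ⇒ 137 = 4² + 11².
  149: 149 − 1² = 148, 149 − 2² = 145, 149 − 3² = 140, 149 − 4² = 133, 149 − 5² = 124, 149 − 6² = 113, 149 − 7² = 100 = 10² ⇒ 149 = 7² + 10².
  Combine using the Brahmagupta–Fibonacci identity (a² + b²)(c² + d²) = (ac − bd)² + (ad + bc)² = (ac + bd)² + (ad − bc)²:
  137 · 149 = 20413: from (4² + 11²)(7² + 10²), take (4·7 − 11·10, 4·10 + 11·7) = (28 − 110, 40 + 77) = (-82, 117); dropping signs (only squares matter) gives (82, 117); check 82² + 117² = 6724 + 13689 = 20413 ✓.
Step 4: Order so x ≤ y and verify: 82² + 117² = 6724 + 13689 = 20413 = n. ✓

n = 20413 = 82² + 117² (one valid representation with x ≤ y).


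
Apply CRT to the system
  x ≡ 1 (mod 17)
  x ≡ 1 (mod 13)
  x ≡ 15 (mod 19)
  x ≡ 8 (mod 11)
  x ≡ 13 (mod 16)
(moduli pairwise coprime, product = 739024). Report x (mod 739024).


Product of moduli M = 17 · 13 · 19 · 11 · 16 = 739024.
Merge one congruence at a time:
  Start: x ≡ 1 (mod 17).
  Combine with x ≡ 1 (mod 13); new modulus lcm = 221.
    Write x = 1 + 17·t and substitute into x ≡ 1 (mod 13): 17·t ≡ 1 − 1 = 0 (mod 13).
    Reduce coefficients mod 13: 4·t ≡ 0 (mod 13).
    The inverse of 4 mod 13 is 10 (since 4·10 = 40 = 3·13 + 1), so t ≡ 10·0 = 0 ≡ 0 (mod 13).
    Then x = 1 + 17·0 = 1, valid modulo lcm(17, 13) = 221: x ≡ 1 (mod 221).
  Combine with x ≡ 15 (mod 19); new modulus lcm = 4199.
    Write x = 1 + 221·t and substitute into x ≡ 15 (mod 19): 221·t ≡ 15 − 1 = 14 (mod 19).
    Reduce coefficients mod 19: 12·t ≡ 14 (mod 19).
    The inverse of 12 mod 19 is 8 (since 12·8 = 96 = 5·19 + 1), so t ≡ 8·14 = 112 ≡ 17 (mod 19).
    Then x = 1 + 221·17 = 3758, valid modulo lcm(221, 19) = 4199: x ≡ 3758 (mod 4199).
  Combine with x ≡ 8 (mod 11); new modulus lcm = 46189.
    Write x = 3758 + 4199·t and substitute into x ≡ 8 (mod 11): 4199·t ≡ 8 − 3758 = -3750 (mod 11).
    Reduce coefficients mod 11: 8·t ≡ 1 (mod 11).
    The inverse of 8 mod 11 is 7 (since 8·7 = 56 = 5·11 + 1), so t ≡ 7·1 = 7 ≡ 7 (mod 11).
    Then x = 3758 + 4199·7 = 33151, valid modulo lcm(4199, 11) = 46189: x ≡ 33151 (mod 46189).
  Combine with x ≡ 13 (mod 16); new modulus lcm = 739024.
    Write x = 33151 + 46189·t and substitute into x ≡ 13 (mod 16): 46189·t ≡ 13 − 33151 = -33138 (mod 16).
    Reduce coefficients mod 16: 13·t ≡ 14 (mod 16).
    The inverse of 13 mod 16 is 5 (since 13·5 = 65 = 4·16 + 1), so t ≡ 5·14 = 70 ≡ 6 (mod 16).
    Then x = 33151 + 46189·6 = 310285, valid modulo lcm(46189, 16) = 739024: x ≡ 310285 (mod 739024).
Verify against each original: 310285 mod 17 = 1, 310285 mod 13 = 1, 310285 mod 19 = 15, 310285 mod 11 = 8, 310285 mod 16 = 13.

x ≡ 310285 (mod 739024).


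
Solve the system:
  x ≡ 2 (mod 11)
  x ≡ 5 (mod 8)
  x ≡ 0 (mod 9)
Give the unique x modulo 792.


Moduli 11, 8, 9 are pairwise coprime; by CRT there is a unique solution modulo M = 11 · 8 · 9 = 792.
Solve pairwise, accumulating the modulus:
  Start with x ≡ 2 (mod 11).
  Combine with x ≡ 5 (mod 8): since gcd(11, 8) = 1, we get a unique residue mod 88.
    Write x = 2 + 11·t and substitute into x ≡ 5 (mod 8): 11·t ≡ 5 − 2 = 3 (mod 8).
    Reduce coefficients mod 8: 3·t ≡ 3 (mod 8).
    The inverse of 3 mod 8 is 3 (since 3·3 = 9 = 1·8 + 1), so t ≡ 3·3 = 9 ≡ 1 (mod 8).
    Then x = 2 + 11·1 = 13, valid modulo lcm(11, 8) = 88: x ≡ 13 (mod 88).
  Combine with x ≡ 0 (mod 9): since gcd(88, 9) = 1, we get a unique residue mod 792.
    Write x = 13 + 88·t and substitute into x ≡ 0 (mod 9): 88·t ≡ 0 − 13 = -13 (mod 9).
    Reduce coefficients mod 9: 7·t ≡ 5 (mod 9).
    The inverse of 7 mod 9 is 4 (since 7·4 = 28 = 3·9 + 1), so t ≡ 4·5 = 20 ≡ 2 (mod 9).
    Then x = 13 + 88·2 = 189, valid modulo lcm(88, 9) = 792: x ≡ 189 (mod 792).
Verify: 189 mod 11 = 2 ✓, 189 mod 8 = 5 ✓, 189 mod 9 = 0 ✓.

x ≡ 189 (mod 792).


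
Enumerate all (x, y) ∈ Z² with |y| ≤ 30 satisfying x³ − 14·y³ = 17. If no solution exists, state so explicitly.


The equation is x³ - 14y³ = 17. For fixed y, x³ = 14·y³ + 17, so a solution requires the RHS to be a perfect cube.
Strategy: iterate y from -30 to 30, compute RHS = 14·y³ + 17, and check whether it is a (positive or negative) perfect cube.
Check small values of y:
  y = 0: RHS = 17 is not a perfect cube.
  y = 1: RHS = 31 is not a perfect cube.
  y = -1: RHS = 3 is not a perfect cube.
  y = 2: RHS = 129 is not a perfect cube.
  y = -2: RHS = -95 is not a perfect cube.
  y = 3: RHS = 395 is not a perfect cube.
  y = -3: RHS = -361 is not a perfect cube.
Continuing the search up to |y| = 30 finds no solutions either.
No (x, y) in the scanned range satisfies the equation.

No integer solutions with |y| ≤ 30.


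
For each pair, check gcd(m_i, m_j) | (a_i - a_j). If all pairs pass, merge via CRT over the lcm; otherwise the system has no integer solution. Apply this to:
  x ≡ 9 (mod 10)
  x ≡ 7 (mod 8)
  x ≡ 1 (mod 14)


Moduli 10, 8, 14 are not pairwise coprime, so CRT works modulo lcm(m_i) when all pairwise compatibility conditions hold.
Pairwise compatibility: gcd(m_i, m_j) must divide a_i - a_j for every pair.
Merge one congruence at a time:
  Start: x ≡ 9 (mod 10).
  Combine with x ≡ 7 (mod 8): gcd(10, 8) = 2; 7 - 9 = -2, which IS divisible by 2, so compatible.
    Write x = 9 + 10·t and substitute into x ≡ 7 (mod 8): 10·t ≡ 7 − 9 = -2 (mod 8).
    Divide the congruence (and modulus) by g = 2: 5·t ≡ -1 (mod 4).
    Reduce coefficients mod 4: 1·t ≡ 3 (mod 4).
    So t ≡ 3 (mod 4).
    Then x = 9 + 10·3 = 39, valid modulo lcm(10, 8) = 40: x ≡ 39 (mod 40).
  Combine with x ≡ 1 (mod 14): gcd(40, 14) = 2; 1 - 39 = -38, which IS divisible by 2, so compatible.
    Write x = 39 + 40·t and substitute into x ≡ 1 (mod 14): 40·t ≡ 1 − 39 = -38 (mod 14).
    Divide the congruence (and modulus) by g = 2: 20·t ≡ -19 (mod 7).
    Reduce coefficients mod 7: 6·t ≡ 2 (mod 7).
    The inverse of 6 mod 7 is 6 (since 6·6 = 36 = 5·7 + 1), so t ≡ 6·2 = 12 ≡ 5 (mod 7).
    Then x = 39 + 40·5 = 239, valid modulo lcm(40, 14) = 280: x ≡ 239 (mod 280).
Verify: 239 mod 10 = 9, 239 mod 8 = 7, 239 mod 14 = 1.

x ≡ 239 (mod 280).


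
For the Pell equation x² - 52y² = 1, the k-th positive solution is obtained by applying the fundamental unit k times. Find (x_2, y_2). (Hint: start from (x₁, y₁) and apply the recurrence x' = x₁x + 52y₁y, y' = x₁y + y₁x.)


Step 1: Find the fundamental solution (x₁, y₁) of x² - 52y² = 1.
  Expand √52 as a continued fraction. a₀ = ⌊√52⌋ = 7; iterate m_{k+1} = d_k·a_k − m_k, d_{k+1} = (52 − m_{k+1}²)/d_k, a_{k+1} = ⌊(a₀ + m_{k+1})/d_{k+1}⌋ (starting m₀ = 0, d₀ = 1), with convergents p_k = a_k·p_{k-1} + p_{k-2}, q_k = a_k·q_{k-1} + q_{k-2} (p₋₁ = 1, q₋₁ = 0):
  k = 0: a₀ = 7; p₀/q₀ = 7/1; p₀² − 52·q₀² = 49 − 52 = -3.
  k = 1: m = 7, d = 3, a = ⌊(7 + 7)/3⌋ = 4; p/q = (4·7 + 1)/(4·1 + 0) = 29/4; p² − 52·q² = 841 − 832 = 9.
  k = 2: m = 5, d = 9, a = ⌊(7 + 5)/9⌋ = 1; p/q = (1·29 + 7)/(1·4 + 1) = 36/5; p² − 52·q² = 1296 − 1300 = -4.
  k = 3: m = 4, d = 4, a = ⌊(7 + 4)/4⌋ = 2; p/q = (2·36 + 29)/(2·5 + 4) = 101/14; p² − 52·q² = 10201 − 10192 = 9.
  k = 4: m = 4, d = 9, a = ⌊(7 + 4)/9⌋ = 1; p/q = (1·101 + 36)/(1·14 + 5) = 137/19; p² − 52·q² = 18769 − 18772 = -3.
  k = 5: m = 5, d = 3, a = ⌊(7 + 5)/3⌋ = 4; p/q = (4·137 + 101)/(4·19 + 14) = 649/90; p² − 52·q² = 421201 − 421200 = 1.
  The first convergent with p² − 52·q² = 1 gives the fundamental solution (x₁, y₁) = (649, 90).
Step 2: Apply the recurrence (x_{n+1}, y_{n+1}) = (x₁x_n + 52y₁y_n, x₁y_n + y₁x_n) repeatedly.
  From (x_1, y_1) = (649, 90): x_2 = 649·649 + 52·90·90 = 842401; y_2 = 649·90 + 90·649 = 116820.
Step 3: Verify x_2² - 52·y_2² = 709639444801 - 709639444800 = 1 (should be 1). ✓

(x_1, y_1) = (649, 90); (x_2, y_2) = (842401, 116820).


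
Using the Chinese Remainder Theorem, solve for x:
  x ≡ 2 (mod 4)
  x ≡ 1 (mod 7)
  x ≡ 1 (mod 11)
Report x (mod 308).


Moduli 4, 7, 11 are pairwise coprime; by CRT there is a unique solution modulo M = 4 · 7 · 11 = 308.
Solve pairwise, accumulating the modulus:
  Start with x ≡ 2 (mod 4).
  Combine with x ≡ 1 (mod 7): since gcd(4, 7) = 1, we get a unique residue mod 28.
    Write x = 2 + 4·t and substitute into x ≡ 1 (mod 7): 4·t ≡ 1 − 2 = -1 (mod 7).
    Reduce coefficients mod 7: 4·t ≡ 6 (mod 7).
    The inverse of 4 mod 7 is 2 (since 4·2 = 8 = 1·7 + 1), so t ≡ 2·6 = 12 ≡ 5 (mod 7).
    Then x = 2 + 4·5 = 22, valid modulo lcm(4, 7) = 28: x ≡ 22 (mod 28).
  Combine with x ≡ 1 (mod 11): since gcd(28, 11) = 1, we get a unique residue mod 308.
    Write x = 22 + 28·t and substitute into x ≡ 1 (mod 11): 28·t ≡ 1 − 22 = -21 (mod 11).
    Reduce coefficients mod 11: 6·t ≡ 1 (mod 11).
    The inverse of 6 mod 11 is 2 (since 6·2 = 12 = 1·11 + 1), so t ≡ 2·1 = 2 ≡ 2 (mod 11).
    Then x = 22 + 28·2 = 78, valid modulo lcm(28, 11) = 308: x ≡ 78 (mod 308).
Verify: 78 mod 4 = 2 ✓, 78 mod 7 = 1 ✓, 78 mod 11 = 1 ✓.

x ≡ 78 (mod 308).


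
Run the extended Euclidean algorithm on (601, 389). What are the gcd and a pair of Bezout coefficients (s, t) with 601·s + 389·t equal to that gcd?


Euclidean algorithm on (601, 389) — divide until remainder is 0:
  601 = 1 · 389 + 212
  389 = 1 · 212 + 177
  212 = 1 · 177 + 35
  177 = 5 · 35 + 2
  35 = 17 · 2 + 1
  2 = 2 · 1 + 0
gcd(601, 389) = 1.
Track Bezout coefficients alongside the remainders: start with r₀ = 601 = a·1 + b·0 (s = 1, t = 0) and r₁ = 389 = a·0 + b·1 (s = 0, t = 1); each new remainder r_{k+1} = r_{k-1} − q_k·r_k inherits s_{k+1} = s_{k-1} − q_k·s_k, t_{k+1} = t_{k-1} − q_k·t_k, so r_k = a·s_k + b·t_k at every step:
  q = 1: r = 212, s = 1 − 1·0 = 1, t = 0 − 1·1 = -1  (check: 601·1 + 389·(-1) = 212)
  q = 1: r = 177, s = 0 − 1·1 = -1, t = 1 − 1·(-1) = 2  (check: 601·(-1) + 389·2 = 177)
  q = 1: r = 35, s = 1 − 1·(-1) = 2, t = -1 − 1·2 = -3  (check: 601·2 + 389·(-3) = 35)
  q = 5: r = 2, s = -1 − 5·2 = -11, t = 2 − 5·(-3) = 17  (check: 601·(-11) + 389·17 = 2)
  q = 17: r = 1, s = 2 − 17·(-11) = 189, t = -3 − 17·17 = -292  (check: 601·189 + 389·(-292) = 1)
The row with r = 1 (the gcd) gives the Bezout coefficients s = 189, t = -292.
Result: 601 · (189) + 389 · (-292) = 1.

gcd(601, 389) = 1; s = 189, t = -292 (check: 601·189 + 389·(-292) = 1).


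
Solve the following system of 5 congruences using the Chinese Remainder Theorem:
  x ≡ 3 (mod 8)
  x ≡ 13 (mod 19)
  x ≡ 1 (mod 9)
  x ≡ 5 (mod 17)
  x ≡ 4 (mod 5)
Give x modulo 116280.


Product of moduli M = 8 · 19 · 9 · 17 · 5 = 116280.
Merge one congruence at a time:
  Start: x ≡ 3 (mod 8).
  Combine with x ≡ 13 (mod 19); new modulus lcm = 152.
    Write x = 3 + 8·t and substitute into x ≡ 13 (mod 19): 8·t ≡ 13 − 3 = 10 (mod 19).
    The inverse of 8 mod 19 is 12 (since 8·12 = 96 = 5·19 + 1), so t ≡ 12·10 = 120 ≡ 6 (mod 19).
    Then x = 3 + 8·6 = 51, valid modulo lcm(8, 19) = 152: x ≡ 51 (mod 152).
  Combine with x ≡ 1 (mod 9); new modulus lcm = 1368.
    Write x = 51 + 152·t and substitute into x ≡ 1 (mod 9): 152·t ≡ 1 − 51 = -50 (mod 9).
    Reduce coefficients mod 9: 8·t ≡ 4 (mod 9).
    The inverse of 8 mod 9 is 8 (since 8·8 = 64 = 7·9 + 1), so t ≡ 8·4 = 32 ≡ 5 (mod 9).
    Then x = 51 + 152·5 = 811, valid modulo lcm(152, 9) = 1368: x ≡ 811 (mod 1368).
  Combine with x ≡ 5 (mod 17); new modulus lcm = 23256.
    Write x = 811 + 1368·t and substitute into x ≡ 5 (mod 17): 1368·t ≡ 5 − 811 = -806 (mod 17).
    Reduce coefficients mod 17: 8·t ≡ 10 (mod 17).
    The inverse of 8 mod 17 is 15 (since 8·15 = 120 = 7·17 + 1), so t ≡ 15·10 = 150 ≡ 14 (mod 17).
    Then x = 811 + 1368·14 = 19963, valid modulo lcm(1368, 17) = 23256: x ≡ 19963 (mod 23256).
  Combine with x ≡ 4 (mod 5); new modulus lcm = 116280.
    Write x = 19963 + 23256·t and substitute into x ≡ 4 (mod 5): 23256·t ≡ 4 − 19963 = -19959 (mod 5).
    Reduce coefficients mod 5: 1·t ≡ 1 (mod 5).
    So t ≡ 1 (mod 5).
    Then x = 19963 + 23256·1 = 43219, valid modulo lcm(23256, 5) = 116280: x ≡ 43219 (mod 116280).
Verify against each original: 43219 mod 8 = 3, 43219 mod 19 = 13, 43219 mod 9 = 1, 43219 mod 17 = 5, 43219 mod 5 = 4.

x ≡ 43219 (mod 116280).


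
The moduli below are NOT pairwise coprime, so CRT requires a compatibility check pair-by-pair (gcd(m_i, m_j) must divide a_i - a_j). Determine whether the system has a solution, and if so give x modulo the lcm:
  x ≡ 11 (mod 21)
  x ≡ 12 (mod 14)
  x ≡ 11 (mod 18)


Moduli 21, 14, 18 are not pairwise coprime, so CRT works modulo lcm(m_i) when all pairwise compatibility conditions hold.
Pairwise compatibility: gcd(m_i, m_j) must divide a_i - a_j for every pair.
Merge one congruence at a time:
  Start: x ≡ 11 (mod 21).
  Combine with x ≡ 12 (mod 14): gcd(21, 14) = 7, and 12 - 11 = 1 is NOT divisible by 7.
    ⇒ system is inconsistent (no integer solution).

No solution (the system is inconsistent).


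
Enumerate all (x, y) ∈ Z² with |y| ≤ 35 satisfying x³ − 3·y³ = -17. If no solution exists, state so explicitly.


The equation is x³ - 3y³ = -17. For fixed y, x³ = 3·y³ − 17, so a solution requires the RHS to be a perfect cube.
Strategy: iterate y from -35 to 35, compute RHS = 3·y³ − 17, and check whether it is a (positive or negative) perfect cube.
Check small values of y:
  y = 0: RHS = -17 is not a perfect cube.
  y = 1: RHS = -14 is not a perfect cube.
  y = -1: RHS = -20 is not a perfect cube.
  y = 2: RHS = 7 is not a perfect cube.
  y = -2: RHS = -41 is not a perfect cube.
  y = 3: RHS = 64 = (4)³ ⇒ x = 4 works.
  y = -3: RHS = -98 is not a perfect cube.
Continuing the search up to |y| = 35 finds no further solutions beyond those listed.
Collected solutions: (4, 3).

Solutions (with |y| ≤ 35): (4, 3).


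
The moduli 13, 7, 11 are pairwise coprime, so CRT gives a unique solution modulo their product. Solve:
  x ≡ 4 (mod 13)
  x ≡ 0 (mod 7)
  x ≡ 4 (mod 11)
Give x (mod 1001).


Moduli 13, 7, 11 are pairwise coprime; by CRT there is a unique solution modulo M = 13 · 7 · 11 = 1001.
Solve pairwise, accumulating the modulus:
  Start with x ≡ 4 (mod 13).
  Combine with x ≡ 0 (mod 7): since gcd(13, 7) = 1, we get a unique residue mod 91.
    Write x = 4 + 13·t and substitute into x ≡ 0 (mod 7): 13·t ≡ 0 − 4 = -4 (mod 7).
    Reduce coefficients mod 7: 6·t ≡ 3 (mod 7).
    The inverse of 6 mod 7 is 6 (since 6·6 = 36 = 5·7 + 1), so t ≡ 6·3 = 18 ≡ 4 (mod 7).
    Then x = 4 + 13·4 = 56, valid modulo lcm(13, 7) = 91: x ≡ 56 (mod 91).
  Combine with x ≡ 4 (mod 11): since gcd(91, 11) = 1, we get a unique residue mod 1001.
    Write x = 56 + 91·t and substitute into x ≡ 4 (mod 11): 91·t ≡ 4 − 56 = -52 (mod 11).
    Reduce coefficients mod 11: 3·t ≡ 3 (mod 11).
    The inverse of 3 mod 11 is 4 (since 3·4 = 12 = 1·11 + 1), so t ≡ 4·3 = 12 ≡ 1 (mod 11).
    Then x = 56 + 91·1 = 147, valid modulo lcm(91, 11) = 1001: x ≡ 147 (mod 1001).
Verify: 147 mod 13 = 4 ✓, 147 mod 7 = 0 ✓, 147 mod 11 = 4 ✓.

x ≡ 147 (mod 1001).


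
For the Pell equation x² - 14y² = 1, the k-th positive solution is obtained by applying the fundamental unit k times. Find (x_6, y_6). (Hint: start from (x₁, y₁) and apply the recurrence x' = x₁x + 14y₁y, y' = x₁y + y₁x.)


Step 1: Find the fundamental solution (x₁, y₁) of x² - 14y² = 1.
  Expand √14 as a continued fraction. a₀ = ⌊√14⌋ = 3; iterate m_{k+1} = d_k·a_k − m_k, d_{k+1} = (14 − m_{k+1}²)/d_k, a_{k+1} = ⌊(a₀ + m_{k+1})/d_{k+1}⌋ (starting m₀ = 0, d₀ = 1), with convergents p_k = a_k·p_{k-1} + p_{k-2}, q_k = a_k·q_{k-1} + q_{k-2} (p₋₁ = 1, q₋₁ = 0):
  k = 0: a₀ = 3; p₀/q₀ = 3/1; p₀² − 14·q₀² = 9 − 14 = -5.
  k = 1: m = 3, d = 5, a = ⌊(3 + 3)/5⌋ = 1; p/q = (1·3 + 1)/(1·1 + 0) = 4/1; p² − 14·q² = 16 − 14 = 2.
  k = 2: m = 2, d = 2, a = ⌊(3 + 2)/2⌋ = 2; p/q = (2·4 + 3)/(2·1 + 1) = 11/3; p² − 14·q² = 121 − 126 = -5.
  k = 3: m = 2, d = 5, a = ⌊(3 + 2)/5⌋ = 1; p/q = (1·11 + 4)/(1·3 + 1) = 15/4; p² − 14·q² = 225 − 224 = 1.
  The first convergent with p² − 14·q² = 1 gives the fundamental solution (x₁, y₁) = (15, 4).
Step 2: Apply the recurrence (x_{n+1}, y_{n+1}) = (x₁x_n + 14y₁y_n, x₁y_n + y₁x_n) repeatedly.
  From (x_1, y_1) = (15, 4): x_2 = 15·15 + 14·4·4 = 449; y_2 = 15·4 + 4·15 = 120.
  From (x_2, y_2) = (449, 120): x_3 = 15·449 + 14·4·120 = 13455; y_3 = 15·120 + 4·449 = 3596.
  From (x_3, y_3) = (13455, 3596): x_4 = 15·13455 + 14·4·3596 = 403201; y_4 = 15·3596 + 4·13455 = 107760.
  From (x_4, y_4) = (403201, 107760): x_5 = 15·403201 + 14·4·107760 = 12082575; y_5 = 15·107760 + 4·403201 = 3229204.
  From (x_5, y_5) = (12082575, 3229204): x_6 = 15·12082575 + 14·4·3229204 = 362074049; y_6 = 15·3229204 + 4·12082575 = 96768360.
Step 3: Verify x_6² - 14·y_6² = 131097616959254401 - 131097616959254400 = 1 (should be 1). ✓

(x_1, y_1) = (15, 4); (x_6, y_6) = (362074049, 96768360).


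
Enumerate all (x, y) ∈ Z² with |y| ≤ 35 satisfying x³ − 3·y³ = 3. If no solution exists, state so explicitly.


The equation is x³ - 3y³ = 3. For fixed y, x³ = 3·y³ + 3, so a solution requires the RHS to be a perfect cube.
Strategy: iterate y from -35 to 35, compute RHS = 3·y³ + 3, and check whether it is a (positive or negative) perfect cube.
Check small values of y:
  y = 0: RHS = 3 is not a perfect cube.
  y = 1: RHS = 6 is not a perfect cube.
  y = -1: RHS = 0 = (0)³ ⇒ x = 0 works.
  y = 2: RHS = 27 = (3)³ ⇒ x = 3 works.
  y = -2: RHS = -21 is not a perfect cube.
  y = 3: RHS = 84 is not a perfect cube.
  y = -3: RHS = -78 is not a perfect cube.
Continuing the search up to |y| = 35 finds no further solutions beyond those listed.
Collected solutions: (0, -1), (3, 2).

Solutions (with |y| ≤ 35): (0, -1), (3, 2).


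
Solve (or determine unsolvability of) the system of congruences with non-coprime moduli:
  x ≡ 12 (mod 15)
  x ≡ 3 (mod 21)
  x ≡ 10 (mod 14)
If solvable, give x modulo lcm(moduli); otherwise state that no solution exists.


Moduli 15, 21, 14 are not pairwise coprime, so CRT works modulo lcm(m_i) when all pairwise compatibility conditions hold.
Pairwise compatibility: gcd(m_i, m_j) must divide a_i - a_j for every pair.
Merge one congruence at a time:
  Start: x ≡ 12 (mod 15).
  Combine with x ≡ 3 (mod 21): gcd(15, 21) = 3; 3 - 12 = -9, which IS divisible by 3, so compatible.
    Write x = 12 + 15·t and substitute into x ≡ 3 (mod 21): 15·t ≡ 3 − 12 = -9 (mod 21).
    Divide the congruence (and modulus) by g = 3: 5·t ≡ -3 (mod 7).
    Reduce coefficients mod 7: 5·t ≡ 4 (mod 7).
    The inverse of 5 mod 7 is 3 (since 5·3 = 15 = 2·7 + 1), so t ≡ 3·4 = 12 ≡ 5 (mod 7).
    Then x = 12 + 15·5 = 87, valid modulo lcm(15, 21) = 105: x ≡ 87 (mod 105).
  Combine with x ≡ 10 (mod 14): gcd(105, 14) = 7; 10 - 87 = -77, which IS divisible by 7, so compatible.
    Write x = 87 + 105·t and substitute into x ≡ 10 (mod 14): 105·t ≡ 10 − 87 = -77 (mod 14).
    Divide the congruence (and modulus) by g = 7: 15·t ≡ -11 (mod 2).
    Reduce coefficients mod 2: 1·t ≡ 1 (mod 2).
    So t ≡ 1 (mod 2).
    Then x = 87 + 105·1 = 192, valid modulo lcm(105, 14) = 210: x ≡ 192 (mod 210).
Verify: 192 mod 15 = 12, 192 mod 21 = 3, 192 mod 14 = 10.

x ≡ 192 (mod 210).


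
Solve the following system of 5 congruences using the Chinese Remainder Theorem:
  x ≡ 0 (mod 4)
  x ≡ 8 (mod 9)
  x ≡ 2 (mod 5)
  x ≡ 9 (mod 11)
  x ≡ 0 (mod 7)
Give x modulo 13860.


Product of moduli M = 4 · 9 · 5 · 11 · 7 = 13860.
Merge one congruence at a time:
  Start: x ≡ 0 (mod 4).
  Combine with x ≡ 8 (mod 9); new modulus lcm = 36.
    Write x = 0 + 4·t and substitute into x ≡ 8 (mod 9): 4·t ≡ 8 − 0 = 8 (mod 9).
    The inverse of 4 mod 9 is 7 (since 4·7 = 28 = 3·9 + 1), so t ≡ 7·8 = 56 ≡ 2 (mod 9).
    Then x = 0 + 4·2 = 8, valid modulo lcm(4, 9) = 36: x ≡ 8 (mod 36).
  Combine with x ≡ 2 (mod 5); new modulus lcm = 180.
    Write x = 8 + 36·t and substitute into x ≡ 2 (mod 5): 36·t ≡ 2 − 8 = -6 (mod 5).
    Reduce coefficients mod 5: 1·t ≡ 4 (mod 5).
    So t ≡ 4 (mod 5).
    Then x = 8 + 36·4 = 152, valid modulo lcm(36, 5) = 180: x ≡ 152 (mod 180).
  Combine with x ≡ 9 (mod 11); new modulus lcm = 1980.
    Write x = 152 + 180·t and substitute into x ≡ 9 (mod 11): 180·t ≡ 9 − 152 = -143 (mod 11).
    Reduce coefficients mod 11: 4·t ≡ 0 (mod 11).
    The inverse of 4 mod 11 is 3 (since 4·3 = 12 = 1·11 + 1), so t ≡ 3·0 = 0 ≡ 0 (mod 11).
    Then x = 152 + 180·0 = 152, valid modulo lcm(180, 11) = 1980: x ≡ 152 (mod 1980).
  Combine with x ≡ 0 (mod 7); new modulus lcm = 13860.
    Write x = 152 + 1980·t and substitute into x ≡ 0 (mod 7): 1980·t ≡ 0 − 152 = -152 (mod 7).
    Reduce coefficients mod 7: 6·t ≡ 2 (mod 7).
    The inverse of 6 mod 7 is 6 (since 6·6 = 36 = 5·7 + 1), so t ≡ 6·2 = 12 ≡ 5 (mod 7).
    Then x = 152 + 1980·5 = 10052, valid modulo lcm(1980, 7) = 13860: x ≡ 10052 (mod 13860).
Verify against each original: 10052 mod 4 = 0, 10052 mod 9 = 8, 10052 mod 5 = 2, 10052 mod 11 = 9, 10052 mod 7 = 0.

x ≡ 10052 (mod 13860).


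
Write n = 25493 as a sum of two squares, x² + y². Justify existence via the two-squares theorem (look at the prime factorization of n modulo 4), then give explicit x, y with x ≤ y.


Step 1: Factor n = 25493 = 13 · 37 · 53.
Step 2: Check the mod-4 condition on each prime factor: 13 ≡ 1 (mod 4), exponent 1; 37 ≡ 1 (mod 4), exponent 1; 53 ≡ 1 (mod 4), exponent 1.
All primes ≡ 3 (mod 4) appear to even exponent (or don't appear), so by the two-squares theorem n IS expressible as a sum of two squares.
Step 3: Build a representation. Here n = 13 · 37 · 53 is a product of primes ≡ 1 (mod 4). Each prime p ≡ 1 (mod 4) is itself a sum of two squares; find a² by testing p − a² for a perfect square:
  13: 13 − 1² = 12, 13 − 2² = 9 = 3² ⇒ 13 = 2² + 3².
  37: 37 − 1² = 36 = 6² ⇒ 37 = 1² + 6².
  53: 53 − 1² = 52, 53 − 2² = 49 = 7² ⇒ 53 = 2² + 7².
  Combine using the Brahmagupta–Fibonacci identity (a² + b²)(c² + d²) = (ac − bd)² + (ad + bc)² = (ac + bd)² + (ad − bc)²:
  13 · 37 = 481: from (2² + 3²)(1² + 6²), take (2·1 − 3·6, 2·6 + 3·1) = (2 − 18, 12 + 3) = (-16, 15); dropping signs (only squares matter) gives (16, 15); check 16² + 15² = 256 + 225 = 481 ✓.
  481 · 53 = 25493: from (16² + 15²)(2² + 7²), take (16·2 − 15·7, 16·7 + 15·2) = (32 − 105, 112 + 30) = (-73, 142); dropping signs (only squares matter) gives (73, 142); check 73² + 142² = 5329 + 20164 = 25493 ✓.
Step 4: Order so x ≤ y and verify: 73² + 142² = 5329 + 20164 = 25493 = n. ✓

n = 25493 = 73² + 142² (one valid representation with x ≤ y).


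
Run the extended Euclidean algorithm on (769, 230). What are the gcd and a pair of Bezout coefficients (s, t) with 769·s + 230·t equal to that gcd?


Euclidean algorithm on (769, 230) — divide until remainder is 0:
  769 = 3 · 230 + 79
  230 = 2 · 79 + 72
  79 = 1 · 72 + 7
  72 = 10 · 7 + 2
  7 = 3 · 2 + 1
  2 = 2 · 1 + 0
gcd(769, 230) = 1.
Track Bezout coefficients alongside the remainders: start with r₀ = 769 = a·1 + b·0 (s = 1, t = 0) and r₁ = 230 = a·0 + b·1 (s = 0, t = 1); each new remainder r_{k+1} = r_{k-1} − q_k·r_k inherits s_{k+1} = s_{k-1} − q_k·s_k, t_{k+1} = t_{k-1} − q_k·t_k, so r_k = a·s_k + b·t_k at every step:
  q = 3: r = 79, s = 1 − 3·0 = 1, t = 0 − 3·1 = -3  (check: 769·1 + 230·(-3) = 79)
  q = 2: r = 72, s = 0 − 2·1 = -2, t = 1 − 2·(-3) = 7  (check: 769·(-2) + 230·7 = 72)
  q = 1: r = 7, s = 1 − 1·(-2) = 3, t = -3 − 1·7 = -10  (check: 769·3 + 230·(-10) = 7)
  q = 10: r = 2, s = -2 − 10·3 = -32, t = 7 − 10·(-10) = 107  (check: 769·(-32) + 230·107 = 2)
  q = 3: r = 1, s = 3 − 3·(-32) = 99, t = -10 − 3·107 = -331  (check: 769·99 + 230·(-331) = 1)
The row with r = 1 (the gcd) gives the Bezout coefficients s = 99, t = -331.
Result: 769 · (99) + 230 · (-331) = 1.

gcd(769, 230) = 1; s = 99, t = -331 (check: 769·99 + 230·(-331) = 1).


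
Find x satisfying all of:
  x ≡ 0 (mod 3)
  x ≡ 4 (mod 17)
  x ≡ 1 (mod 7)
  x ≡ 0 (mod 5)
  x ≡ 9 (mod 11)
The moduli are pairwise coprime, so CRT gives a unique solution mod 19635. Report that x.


Product of moduli M = 3 · 17 · 7 · 5 · 11 = 19635.
Merge one congruence at a time:
  Start: x ≡ 0 (mod 3).
  Combine with x ≡ 4 (mod 17); new modulus lcm = 51.
    Write x = 0 + 3·t and substitute into x ≡ 4 (mod 17): 3·t ≡ 4 − 0 = 4 (mod 17).
    The inverse of 3 mod 17 is 6 (since 3·6 = 18 = 1·17 + 1), so t ≡ 6·4 = 24 ≡ 7 (mod 17).
    Then x = 0 + 3·7 = 21, valid modulo lcm(3, 17) = 51: x ≡ 21 (mod 51).
  Combine with x ≡ 1 (mod 7); new modulus lcm = 357.
    Write x = 21 + 51·t and substitute into x ≡ 1 (mod 7): 51·t ≡ 1 − 21 = -20 (mod 7).
    Reduce coefficients mod 7: 2·t ≡ 1 (mod 7).
    The inverse of 2 mod 7 is 4 (since 2·4 = 8 = 1·7 + 1), so t ≡ 4·1 = 4 ≡ 4 (mod 7).
    Then x = 21 + 51·4 = 225, valid modulo lcm(51, 7) = 357: x ≡ 225 (mod 357).
  Combine with x ≡ 0 (mod 5); new modulus lcm = 1785.
    Write x = 225 + 357·t and substitute into x ≡ 0 (mod 5): 357·t ≡ 0 − 225 = -225 (mod 5).
    Reduce coefficients mod 5: 2·t ≡ 0 (mod 5).
    The inverse of 2 mod 5 is 3 (since 2·3 = 6 = 1·5 + 1), so t ≡ 3·0 = 0 ≡ 0 (mod 5).
    Then x = 225 + 357·0 = 225, valid modulo lcm(357, 5) = 1785: x ≡ 225 (mod 1785).
  Combine with x ≡ 9 (mod 11); new modulus lcm = 19635.
    Write x = 225 + 1785·t and substitute into x ≡ 9 (mod 11): 1785·t ≡ 9 − 225 = -216 (mod 11).
    Reduce coefficients mod 11: 3·t ≡ 4 (mod 11).
    The inverse of 3 mod 11 is 4 (since 3·4 = 12 = 1·11 + 1), so t ≡ 4·4 = 16 ≡ 5 (mod 11).
    Then x = 225 + 1785·5 = 9150, valid modulo lcm(1785, 11) = 19635: x ≡ 9150 (mod 19635).
Verify against each original: 9150 mod 3 = 0, 9150 mod 17 = 4, 9150 mod 7 = 1, 9150 mod 5 = 0, 9150 mod 11 = 9.

x ≡ 9150 (mod 19635).
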